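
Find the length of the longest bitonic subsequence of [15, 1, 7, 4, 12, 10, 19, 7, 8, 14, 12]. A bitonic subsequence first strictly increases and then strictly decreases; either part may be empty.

Let inc[i] be the LIS ending at i and dec[i] the longest strictly decreasing subsequence starting at i. inc = [1, 1, 2, 2, 3, 3, 4, 3, 4, 5, 5], dec = [4, 1, 2, 1, 3, 2, 3, 1, 1, 2, 1].
max_i inc[i]+dec[i]−1 = 6, with one witness 1, 7, 12, 19, 14, 12.

6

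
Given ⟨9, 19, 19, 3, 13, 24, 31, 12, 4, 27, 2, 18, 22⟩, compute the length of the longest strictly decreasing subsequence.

Let dp[i] be the longest decreasing subsequence ending at position i. Then dp = [1, 1, 1, 2, 2, 1, 1, 3, 4, 2, 5, 3, 3].
The maximum is 5; one witness is 19, 13, 12, 4, 2 at positions 2,5,8,9,11.

5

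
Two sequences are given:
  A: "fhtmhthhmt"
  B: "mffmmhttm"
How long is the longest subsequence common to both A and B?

5

Backtracking the LCS table gives one alignment: f (A1,B3) → h (A2,B6) → t (A3,B7) → t (A6,B8) → m (A9,B9).
So the longest common subsequence has length 5.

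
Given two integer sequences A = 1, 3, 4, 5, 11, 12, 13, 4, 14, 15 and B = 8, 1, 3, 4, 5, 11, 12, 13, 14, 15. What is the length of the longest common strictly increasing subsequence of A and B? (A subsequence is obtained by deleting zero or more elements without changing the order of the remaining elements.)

9

For each value that appears in both, track the longest common increasing run ending there.
The best achievable length is 9; one witness is 1, 3, 4, 5, 11, 12, 13, 14, 15 (A-positions 1,2,3,4,5,6,7,9,10, B-positions 2,3,4,5,6,7,8,9,10).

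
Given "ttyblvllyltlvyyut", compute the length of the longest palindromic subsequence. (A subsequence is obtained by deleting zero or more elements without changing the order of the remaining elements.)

One longest palindromic subsequence is tyvllyllvyt (positions 1,3,6,7,8,9,10,12,13,15,17); it reads the same forward and backward, and the interval DP gives dp[1][17] = 11.

11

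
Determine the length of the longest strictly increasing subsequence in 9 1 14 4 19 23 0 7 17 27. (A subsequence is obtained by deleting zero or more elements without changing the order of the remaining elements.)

One longest increasing subsequence is 9, 14, 19, 23, 27 (positions 1,3,5,6,10), of length 5; no longer one exists.

5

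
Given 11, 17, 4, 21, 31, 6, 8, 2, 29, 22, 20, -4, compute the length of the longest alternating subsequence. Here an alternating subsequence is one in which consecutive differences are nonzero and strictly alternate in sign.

Track the best alternating length ending on an up-step vs a down-step at each position: up/down = 1/1, 2/1, 1/3, 4/1, 4/1, 4/5, 6/5, 1/7, 8/5, 8/9, 8/9, 1/9.
The maximum over both is 9; one such subsequence is 11, 17, 4, 21, 6, 8, 2, 29, 22.

9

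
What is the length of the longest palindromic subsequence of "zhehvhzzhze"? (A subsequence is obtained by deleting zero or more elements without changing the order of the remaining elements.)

7

Using dp[i][j] = 2 + dp[i+1][j−1] if the ends match, else max(dp[i+1][j], dp[i][j−1]):
dp[1][11] = 7. A witness is zhhvhhz at positions 1,2,4,5,6,9,10.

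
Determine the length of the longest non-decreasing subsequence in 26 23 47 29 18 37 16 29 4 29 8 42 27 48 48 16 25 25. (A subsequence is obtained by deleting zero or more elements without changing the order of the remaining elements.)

7

Let dp[i] be the longest non-decreasing subsequence ending at position i. Then dp = [1, 1, 2, 2, 1, 3, 1, 3, 1, 4, 2, 5, 3, 6, 7, 3, 4, 5].
The maximum is 7; one witness is 26, 29, 29, 29, 42, 48, 48 at positions 1,4,8,10,12,14,15.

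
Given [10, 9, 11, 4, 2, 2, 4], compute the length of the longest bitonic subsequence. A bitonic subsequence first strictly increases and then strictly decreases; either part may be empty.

Let inc[i] be the LIS ending at i and dec[i] the longest strictly decreasing subsequence starting at i. inc = [1, 1, 2, 1, 1, 1, 2], dec = [4, 3, 3, 2, 1, 1, 1].
max_i inc[i]+dec[i]−1 = 4, with one witness 10, 9, 4, 2.

4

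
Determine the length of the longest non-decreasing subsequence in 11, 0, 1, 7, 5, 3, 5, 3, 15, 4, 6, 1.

6

Let dp[i] be the longest non-decreasing subsequence ending at position i. Then dp = [1, 1, 2, 3, 3, 3, 4, 4, 5, 5, 6, 3].
The maximum is 6; one witness is 0, 1, 3, 3, 4, 6 at positions 2,3,6,8,10,11.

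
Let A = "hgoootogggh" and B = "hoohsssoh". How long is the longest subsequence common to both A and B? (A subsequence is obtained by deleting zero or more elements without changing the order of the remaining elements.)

A longest common subsequence is hoooh (length 5); the LCS DP confirms no longer common subsequence exists.

5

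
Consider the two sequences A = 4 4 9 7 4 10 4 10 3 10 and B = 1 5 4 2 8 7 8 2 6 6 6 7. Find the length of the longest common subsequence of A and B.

2

Backtracking the LCS table gives one alignment: 4 (A1,B3) → 7 (A4,B12).
So the longest common subsequence has length 2.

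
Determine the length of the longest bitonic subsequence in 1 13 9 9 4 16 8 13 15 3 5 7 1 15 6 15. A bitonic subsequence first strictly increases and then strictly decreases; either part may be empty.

7

One longest bitonic subsequence is 1, 4, 8, 13, 15, 7, 6 (positions 1,5,7,8,9,12,15): it rises to 15 then falls. Length 7 is optimal.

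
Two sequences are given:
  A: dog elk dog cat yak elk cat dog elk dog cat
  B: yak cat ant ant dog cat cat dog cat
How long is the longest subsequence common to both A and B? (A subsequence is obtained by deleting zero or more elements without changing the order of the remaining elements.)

A longest common subsequence is dog, cat, cat, dog, cat (length 5); the LCS DP confirms no longer common subsequence exists.

5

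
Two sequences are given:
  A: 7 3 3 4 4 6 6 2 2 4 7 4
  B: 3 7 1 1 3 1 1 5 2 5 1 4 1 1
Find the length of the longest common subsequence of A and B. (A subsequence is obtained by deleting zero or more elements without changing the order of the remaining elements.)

4

A longest common subsequence is 7, 3, 2, 4 (length 4); the LCS DP confirms no longer common subsequence exists.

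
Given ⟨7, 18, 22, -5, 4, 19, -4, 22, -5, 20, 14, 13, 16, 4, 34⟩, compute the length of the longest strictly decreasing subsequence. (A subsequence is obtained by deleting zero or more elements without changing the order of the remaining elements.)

Let dp[i] be the longest decreasing subsequence ending at position i. Then dp = [1, 1, 1, 2, 2, 2, 3, 1, 4, 2, 3, 4, 3, 5, 1].
The maximum is 5; one witness is 22, 19, 14, 13, 4 at positions 3,6,11,12,14.

5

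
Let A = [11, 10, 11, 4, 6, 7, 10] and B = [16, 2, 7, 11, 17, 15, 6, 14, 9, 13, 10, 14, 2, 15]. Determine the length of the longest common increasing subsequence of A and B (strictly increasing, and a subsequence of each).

2

For each value that appears in both, track the longest common increasing run ending there.
The best achievable length is 2; one witness is 7, 10 (A-positions 6,7, B-positions 3,11).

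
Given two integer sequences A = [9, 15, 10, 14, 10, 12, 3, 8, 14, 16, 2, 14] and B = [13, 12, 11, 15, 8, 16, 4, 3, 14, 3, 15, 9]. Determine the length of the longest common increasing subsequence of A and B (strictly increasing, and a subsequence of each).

For each value that appears in both, track the longest common increasing run ending there.
The best achievable length is 2; one witness is 12, 16 (A-positions 6,10, B-positions 2,6).

2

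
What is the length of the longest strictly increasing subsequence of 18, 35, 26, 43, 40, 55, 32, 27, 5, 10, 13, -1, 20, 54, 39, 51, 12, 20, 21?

One longest increasing subsequence is 5, 10, 13, 20, 39, 51 (positions 9,10,11,13,15,16), of length 6; no longer one exists.

6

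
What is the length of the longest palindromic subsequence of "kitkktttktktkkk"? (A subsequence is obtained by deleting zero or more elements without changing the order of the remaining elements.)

11

One longest palindromic subsequence is kkktktktkkk (positions 1,4,5,6,9,10,11,12,13,14,15); it reads the same forward and backward, and the interval DP gives dp[1][15] = 11.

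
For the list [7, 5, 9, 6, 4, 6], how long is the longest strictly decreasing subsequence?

3

One longest decreasing subsequence is 7, 5, 4 (positions 1,2,5), of length 3; no longer one exists.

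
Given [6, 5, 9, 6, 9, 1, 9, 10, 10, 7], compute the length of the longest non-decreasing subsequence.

Scanning left to right, the best length ending at each element is: 6→1, 5→1, 9→2, 6→2, 9→3, 1→1, 9→4, 10→5, 10→6, 7→3.
So the longest non-decreasing subsequence has length 6, e.g. 6, 9, 9, 9, 10, 10.

6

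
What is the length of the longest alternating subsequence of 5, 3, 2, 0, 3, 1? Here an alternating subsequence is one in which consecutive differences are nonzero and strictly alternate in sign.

Track the best alternating length ending on an up-step vs a down-step at each position: up/down = 1/1, 1/2, 1/2, 1/2, 3/2, 3/4.
The maximum over both is 4; one such subsequence is 5, 2, 3, 1.

4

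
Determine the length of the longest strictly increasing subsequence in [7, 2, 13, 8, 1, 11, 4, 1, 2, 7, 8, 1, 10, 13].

6

One longest increasing subsequence is 2, 4, 7, 8, 10, 13 (positions 2,7,10,11,13,14), of length 6; no longer one exists.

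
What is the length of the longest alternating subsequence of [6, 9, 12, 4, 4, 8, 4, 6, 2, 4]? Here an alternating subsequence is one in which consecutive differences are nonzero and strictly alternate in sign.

8

Track the best alternating length ending on an up-step vs a down-step at each position: up/down = 1/1, 2/1, 2/1, 1/3, 1/3, 4/3, 1/5, 6/5, 1/7, 8/7.
The maximum over both is 8; one such subsequence is 6, 9, 4, 8, 4, 6, 2, 4.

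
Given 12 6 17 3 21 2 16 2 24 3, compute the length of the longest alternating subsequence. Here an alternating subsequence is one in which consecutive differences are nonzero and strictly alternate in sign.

10

Track the best alternating length ending on an up-step vs a down-step at each position: up/down = 1/1, 1/2, 3/1, 1/4, 5/1, 1/6, 7/6, 1/8, 9/1, 9/10.
The maximum over both is 10; one such subsequence is 12, 6, 17, 3, 21, 2, 16, 2, 24, 3.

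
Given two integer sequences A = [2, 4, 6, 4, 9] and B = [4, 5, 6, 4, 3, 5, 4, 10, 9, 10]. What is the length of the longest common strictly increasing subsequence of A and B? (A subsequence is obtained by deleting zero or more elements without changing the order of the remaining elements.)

For each value that appears in both, track the longest common increasing run ending there.
The best achievable length is 3; one witness is 4, 6, 9 (A-positions 2,3,5, B-positions 1,3,9).

3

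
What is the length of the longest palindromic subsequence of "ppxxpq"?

One longest palindromic subsequence is pxxp (positions 2,3,4,5); it reads the same forward and backward, and the interval DP gives dp[1][6] = 4.

4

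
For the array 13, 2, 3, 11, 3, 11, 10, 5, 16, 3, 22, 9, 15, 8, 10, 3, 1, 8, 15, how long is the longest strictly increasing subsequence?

6

Scanning left to right, the best length ending at each element is: 13→1, 2→1, 3→2, 11→3, 3→2, 11→3, 10→3, 5→3, 16→4, 3→2, 22→5, 9→4, 15→5, 8→4, 10→5, 3→2, 1→1, 8→4, 15→6.
So the longest increasing subsequence has length 6, e.g. 2, 3, 5, 9, 10, 15.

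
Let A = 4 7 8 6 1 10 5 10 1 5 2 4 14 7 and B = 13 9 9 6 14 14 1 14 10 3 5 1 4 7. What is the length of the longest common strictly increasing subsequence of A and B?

3

For each value that appears in both, track the longest common increasing run ending there.
The best achievable length is 3; one witness is 1, 5, 7 (A-positions 5,7,14, B-positions 7,11,14).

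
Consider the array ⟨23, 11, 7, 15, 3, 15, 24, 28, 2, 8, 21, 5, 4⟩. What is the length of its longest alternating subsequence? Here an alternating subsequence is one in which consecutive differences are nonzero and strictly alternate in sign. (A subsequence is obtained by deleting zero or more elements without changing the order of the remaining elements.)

Track the best alternating length ending on an up-step vs a down-step at each position: up/down = 1/1, 1/2, 1/2, 3/2, 1/4, 5/2, 5/1, 5/1, 1/6, 7/6, 7/6, 7/8, 7/8.
The maximum over both is 8; one such subsequence is 23, 11, 15, 3, 15, 2, 8, 5.

8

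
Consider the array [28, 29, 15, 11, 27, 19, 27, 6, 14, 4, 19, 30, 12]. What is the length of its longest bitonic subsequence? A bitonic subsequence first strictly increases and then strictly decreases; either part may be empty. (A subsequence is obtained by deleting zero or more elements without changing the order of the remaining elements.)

Let inc[i] be the LIS ending at i and dec[i] the longest strictly decreasing subsequence starting at i. inc = [1, 2, 1, 1, 2, 2, 3, 1, 2, 1, 3, 4, 2], dec = [5, 5, 4, 3, 4, 3, 3, 2, 2, 1, 2, 2, 1].
max_i inc[i]+dec[i]−1 = 6, with one witness 28, 29, 27, 19, 14, 12.

6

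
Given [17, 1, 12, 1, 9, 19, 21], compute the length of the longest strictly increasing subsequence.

Scanning left to right, the best length ending at each element is: 17→1, 1→1, 12→2, 1→1, 9→2, 19→3, 21→4.
So the longest increasing subsequence has length 4, e.g. 1, 12, 19, 21.

4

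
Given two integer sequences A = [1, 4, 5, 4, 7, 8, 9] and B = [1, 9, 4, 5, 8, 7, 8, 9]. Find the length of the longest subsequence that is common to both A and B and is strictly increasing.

6

For each value that appears in both, track the longest common increasing run ending there.
The best achievable length is 6; one witness is 1, 4, 5, 7, 8, 9 (A-positions 1,2,3,5,6,7, B-positions 1,3,4,6,7,8).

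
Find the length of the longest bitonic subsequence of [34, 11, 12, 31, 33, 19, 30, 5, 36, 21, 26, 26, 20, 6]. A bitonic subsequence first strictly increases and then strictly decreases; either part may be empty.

One longest bitonic subsequence is 11, 12, 31, 33, 30, 26, 20, 6 (positions 2,3,4,5,7,12,13,14): it rises to 33 then falls. Length 8 is optimal.

8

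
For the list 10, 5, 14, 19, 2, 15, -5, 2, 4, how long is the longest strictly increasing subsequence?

3

Scanning left to right, the best length ending at each element is: 10→1, 5→1, 14→2, 19→3, 2→1, 15→3, -5→1, 2→2, 4→3.
So the longest increasing subsequence has length 3, e.g. 10, 14, 19.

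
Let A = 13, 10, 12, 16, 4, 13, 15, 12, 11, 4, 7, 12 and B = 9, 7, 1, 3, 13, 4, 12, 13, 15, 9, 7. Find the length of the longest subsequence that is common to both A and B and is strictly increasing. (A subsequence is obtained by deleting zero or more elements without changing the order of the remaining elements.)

A longest common strictly increasing subsequence is 4, 13, 15 (length 3); it appears in order in both A and B, and no longer such subsequence exists.

3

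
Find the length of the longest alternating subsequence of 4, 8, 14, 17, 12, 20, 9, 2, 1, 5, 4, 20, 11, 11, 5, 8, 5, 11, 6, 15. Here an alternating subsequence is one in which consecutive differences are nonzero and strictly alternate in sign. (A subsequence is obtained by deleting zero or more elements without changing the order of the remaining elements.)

A longest alternating subsequence is 4, 14, 12, 20, 2, 5, 4, 20, 5, 8, 5, 11, 6, 15 (positions 1,3,5,6,8,10,11,12,15,16,17,18,19,20); its 13 consecutive differences strictly alternate in sign, and length 14 is optimal.

14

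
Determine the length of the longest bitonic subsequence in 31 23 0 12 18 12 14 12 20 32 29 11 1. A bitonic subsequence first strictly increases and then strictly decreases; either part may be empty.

8

One longest bitonic subsequence is 0, 12, 18, 20, 32, 29, 11, 1 (positions 3,4,5,9,10,11,12,13): it rises to 32 then falls. Length 8 is optimal.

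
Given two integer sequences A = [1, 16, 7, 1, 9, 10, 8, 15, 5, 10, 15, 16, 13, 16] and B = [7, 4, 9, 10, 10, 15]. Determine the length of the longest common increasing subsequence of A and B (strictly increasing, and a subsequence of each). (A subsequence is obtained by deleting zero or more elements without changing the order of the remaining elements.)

4

For each value that appears in both, track the longest common increasing run ending there.
The best achievable length is 4; one witness is 7, 9, 10, 15 (A-positions 3,5,6,8, B-positions 1,3,4,6).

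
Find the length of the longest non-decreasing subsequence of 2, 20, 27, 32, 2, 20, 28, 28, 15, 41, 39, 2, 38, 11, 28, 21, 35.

7

One longest non-decreasing subsequence is 2, 20, 27, 28, 28, 28, 35 (positions 1,2,3,7,8,15,17), of length 7; no longer one exists.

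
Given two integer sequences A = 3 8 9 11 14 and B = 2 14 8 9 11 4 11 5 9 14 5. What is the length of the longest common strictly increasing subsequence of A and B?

For each value that appears in both, track the longest common increasing run ending there.
The best achievable length is 4; one witness is 8, 9, 11, 14 (A-positions 2,3,4,5, B-positions 3,4,5,10).

4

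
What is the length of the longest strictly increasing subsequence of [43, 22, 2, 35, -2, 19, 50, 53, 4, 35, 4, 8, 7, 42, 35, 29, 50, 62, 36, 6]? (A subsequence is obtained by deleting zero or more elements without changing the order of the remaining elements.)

6

One longest increasing subsequence is 2, 19, 35, 42, 50, 62 (positions 3,6,10,14,17,18), of length 6; no longer one exists.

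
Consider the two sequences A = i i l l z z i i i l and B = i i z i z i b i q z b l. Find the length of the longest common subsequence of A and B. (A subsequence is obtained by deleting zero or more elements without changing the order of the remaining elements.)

7

A longest common subsequence is iizziil (length 7); the LCS DP confirms no longer common subsequence exists.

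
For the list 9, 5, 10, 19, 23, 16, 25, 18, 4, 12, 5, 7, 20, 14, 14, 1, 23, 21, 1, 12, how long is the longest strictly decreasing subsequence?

One longest decreasing subsequence is 19, 16, 12, 5, 1 (positions 4,6,10,11,16), of length 5; no longer one exists.

5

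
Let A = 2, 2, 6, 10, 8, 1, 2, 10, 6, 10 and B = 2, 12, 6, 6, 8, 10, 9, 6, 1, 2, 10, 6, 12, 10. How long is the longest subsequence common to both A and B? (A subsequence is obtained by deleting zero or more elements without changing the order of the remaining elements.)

8

A longest common subsequence is 2, 6, 10, 1, 2, 10, 6, 10 (length 8); the LCS DP confirms no longer common subsequence exists.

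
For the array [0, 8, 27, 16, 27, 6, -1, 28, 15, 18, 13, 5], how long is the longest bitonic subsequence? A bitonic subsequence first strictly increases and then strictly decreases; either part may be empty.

8

Let inc[i] be the LIS ending at i and dec[i] the longest strictly decreasing subsequence starting at i. inc = [1, 2, 3, 3, 4, 2, 1, 5, 3, 4, 3, 2], dec = [2, 3, 5, 4, 4, 2, 1, 4, 3, 3, 2, 1].
max_i inc[i]+dec[i]−1 = 8, with one witness 0, 8, 16, 27, 28, 18, 13, 5.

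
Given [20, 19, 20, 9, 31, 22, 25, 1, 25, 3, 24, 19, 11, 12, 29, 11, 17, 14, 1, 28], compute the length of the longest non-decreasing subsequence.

6

Let dp[i] be the longest non-decreasing subsequence ending at position i. Then dp = [1, 1, 2, 1, 3, 3, 4, 1, 5, 2, 4, 3, 3, 4, 6, 4, 5, 5, 2, 6].
The maximum is 6; one witness is 20, 20, 22, 25, 25, 29 at positions 1,3,6,7,9,15.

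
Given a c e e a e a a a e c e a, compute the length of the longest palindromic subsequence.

10

One longest palindromic subsequence is aeeaaaaeea (positions 1,3,4,5,7,8,9,10,12,13); it reads the same forward and backward, and the interval DP gives dp[1][13] = 10.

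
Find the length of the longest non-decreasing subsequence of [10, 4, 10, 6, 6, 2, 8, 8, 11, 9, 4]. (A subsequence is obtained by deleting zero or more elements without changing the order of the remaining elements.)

One longest non-decreasing subsequence is 4, 6, 6, 8, 8, 11 (positions 2,4,5,7,8,9), of length 6; no longer one exists.

6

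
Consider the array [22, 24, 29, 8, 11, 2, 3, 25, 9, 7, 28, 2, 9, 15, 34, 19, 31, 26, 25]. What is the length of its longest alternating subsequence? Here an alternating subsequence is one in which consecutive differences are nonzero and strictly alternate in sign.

13

A longest alternating subsequence is 22, 24, 8, 11, 2, 25, 9, 28, 2, 34, 19, 31, 26 (positions 1,2,4,5,6,8,9,11,12,15,16,17,18); its 12 consecutive differences strictly alternate in sign, and length 13 is optimal.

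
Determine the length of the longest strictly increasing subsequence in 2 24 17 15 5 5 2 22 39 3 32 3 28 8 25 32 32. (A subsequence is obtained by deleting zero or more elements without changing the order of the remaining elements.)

5

Let dp[i] be the longest increasing subsequence ending at position i. Then dp = [1, 2, 2, 2, 2, 2, 1, 3, 4, 2, 4, 2, 4, 3, 4, 5, 5].
The maximum is 5; one witness is 2, 17, 22, 28, 32 at positions 1,3,8,13,16.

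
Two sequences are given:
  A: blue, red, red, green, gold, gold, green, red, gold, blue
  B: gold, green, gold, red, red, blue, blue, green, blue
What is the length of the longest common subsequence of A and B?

A longest common subsequence is red, red, green, blue (length 4); the LCS DP confirms no longer common subsequence exists.

4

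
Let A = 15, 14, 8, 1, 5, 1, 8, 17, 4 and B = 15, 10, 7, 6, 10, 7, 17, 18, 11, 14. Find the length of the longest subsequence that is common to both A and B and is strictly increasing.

2

For each value that appears in both, track the longest common increasing run ending there.
The best achievable length is 2; one witness is 15, 17 (A-positions 1,8, B-positions 1,7).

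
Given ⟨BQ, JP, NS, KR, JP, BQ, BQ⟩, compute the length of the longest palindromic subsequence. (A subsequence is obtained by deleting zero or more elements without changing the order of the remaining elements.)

One longest palindromic subsequence is BQ JP KR JP BQ (positions 1,2,4,5,7); it reads the same forward and backward, and the interval DP gives dp[1][7] = 5.

5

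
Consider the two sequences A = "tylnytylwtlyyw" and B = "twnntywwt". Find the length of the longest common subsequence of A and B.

A longest common subsequence is tntywt (length 6); the LCS DP confirms no longer common subsequence exists.

6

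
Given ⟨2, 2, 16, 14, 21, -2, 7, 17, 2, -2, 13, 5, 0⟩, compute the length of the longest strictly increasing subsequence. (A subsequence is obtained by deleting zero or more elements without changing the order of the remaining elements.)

One longest increasing subsequence is 2, 16, 21 (positions 1,3,5), of length 3; no longer one exists.

3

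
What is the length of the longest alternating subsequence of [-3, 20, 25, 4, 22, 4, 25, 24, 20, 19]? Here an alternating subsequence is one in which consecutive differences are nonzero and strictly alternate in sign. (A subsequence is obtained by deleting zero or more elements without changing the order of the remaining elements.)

7

A longest alternating subsequence is -3, 20, 4, 22, 4, 25, 24 (positions 1,2,4,5,6,7,8); its 6 consecutive differences strictly alternate in sign, and length 7 is optimal.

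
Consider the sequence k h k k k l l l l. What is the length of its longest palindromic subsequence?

4

Using dp[i][j] = 2 + dp[i+1][j−1] if the ends match, else max(dp[i+1][j], dp[i][j−1]):
dp[1][9] = 4. A witness is llll at positions 6,7,8,9.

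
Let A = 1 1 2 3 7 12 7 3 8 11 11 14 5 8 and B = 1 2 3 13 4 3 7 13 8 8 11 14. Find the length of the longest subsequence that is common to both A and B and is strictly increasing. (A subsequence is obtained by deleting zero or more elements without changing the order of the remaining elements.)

A longest common strictly increasing subsequence is 1, 2, 3, 7, 8, 11, 14 (length 7); it appears in order in both A and B, and no longer such subsequence exists.

7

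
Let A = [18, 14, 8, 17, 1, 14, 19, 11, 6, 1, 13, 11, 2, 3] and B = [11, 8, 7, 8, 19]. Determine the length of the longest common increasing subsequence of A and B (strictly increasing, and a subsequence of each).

2

A longest common strictly increasing subsequence is 8, 19 (length 2); it appears in order in both A and B, and no longer such subsequence exists.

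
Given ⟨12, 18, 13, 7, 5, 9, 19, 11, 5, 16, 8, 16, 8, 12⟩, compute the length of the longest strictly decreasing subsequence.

4

One longest decreasing subsequence is 18, 13, 7, 5 (positions 2,3,4,5), of length 4; no longer one exists.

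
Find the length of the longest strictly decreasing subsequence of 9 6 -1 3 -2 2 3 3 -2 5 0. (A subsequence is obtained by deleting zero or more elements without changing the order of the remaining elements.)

Scanning left to right, the best length ending at each element is: 9→1, 6→2, -1→3, 3→3, -2→4, 2→4, 3→3, 3→3, -2→5, 5→3, 0→5.
So the longest decreasing subsequence has length 5, e.g. 9, 6, 3, 2, -2.

5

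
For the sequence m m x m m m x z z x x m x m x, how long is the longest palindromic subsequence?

Using dp[i][j] = 2 + dp[i+1][j−1] if the ends match, else max(dp[i+1][j], dp[i][j−1]):
dp[1][15] = 10. A witness is xmmxzzxmmx at positions 3,4,6,7,8,9,11,12,14,15.

10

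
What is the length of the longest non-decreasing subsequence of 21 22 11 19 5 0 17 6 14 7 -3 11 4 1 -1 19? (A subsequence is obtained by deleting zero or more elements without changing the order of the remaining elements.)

5

Let dp[i] be the longest non-decreasing subsequence ending at position i. Then dp = [1, 2, 1, 2, 1, 1, 2, 2, 3, 3, 1, 4, 2, 2, 2, 5].
The maximum is 5; one witness is 5, 6, 7, 11, 19 at positions 5,8,10,12,16.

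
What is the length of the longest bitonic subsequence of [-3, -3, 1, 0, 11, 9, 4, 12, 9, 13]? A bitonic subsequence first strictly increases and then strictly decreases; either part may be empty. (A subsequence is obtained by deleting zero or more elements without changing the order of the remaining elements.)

One longest bitonic subsequence is -3, 1, 11, 9, 4 (positions 1,3,5,6,7): it rises to 11 then falls. Length 5 is optimal.

5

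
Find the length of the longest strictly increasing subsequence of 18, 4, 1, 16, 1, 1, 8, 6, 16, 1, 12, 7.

3

One longest increasing subsequence is 4, 8, 16 (positions 2,7,9), of length 3; no longer one exists.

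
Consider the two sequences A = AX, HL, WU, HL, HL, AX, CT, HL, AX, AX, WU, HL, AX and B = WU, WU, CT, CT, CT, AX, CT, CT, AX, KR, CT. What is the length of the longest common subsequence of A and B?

A longest common subsequence is WU, AX, CT, AX (length 4); the LCS DP confirms no longer common subsequence exists.

4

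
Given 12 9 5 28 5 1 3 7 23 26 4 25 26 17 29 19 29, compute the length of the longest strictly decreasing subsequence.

One longest decreasing subsequence is 12, 9, 5, 1 (positions 1,2,3,6), of length 4; no longer one exists.

4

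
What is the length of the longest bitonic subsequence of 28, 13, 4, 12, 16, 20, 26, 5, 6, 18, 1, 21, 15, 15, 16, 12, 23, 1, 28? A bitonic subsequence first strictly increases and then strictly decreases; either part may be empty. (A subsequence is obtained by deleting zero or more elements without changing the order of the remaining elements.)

Let inc[i] be the LIS ending at i and dec[i] the longest strictly decreasing subsequence starting at i. inc = [1, 1, 1, 2, 3, 4, 5, 2, 3, 4, 1, 5, 4, 4, 5, 4, 6, 1, 7], dec = [6, 4, 2, 3, 4, 5, 5, 2, 2, 4, 1, 4, 3, 3, 3, 2, 2, 1, 1].
max_i inc[i]+dec[i]−1 = 9, with one witness 4, 12, 16, 20, 26, 21, 16, 12, 1.

9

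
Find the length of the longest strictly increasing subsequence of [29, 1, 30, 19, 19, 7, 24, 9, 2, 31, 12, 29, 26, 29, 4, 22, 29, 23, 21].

Scanning left to right, the best length ending at each element is: 29→1, 1→1, 30→2, 19→2, 19→2, 7→2, 24→3, 9→3, 2→2, 31→4, 12→4, 29→5, 26→5, 29→6, 4→3, 22→5, 29→6, 23→6, 21→5.
So the longest increasing subsequence has length 6, e.g. 1, 7, 9, 12, 26, 29.

6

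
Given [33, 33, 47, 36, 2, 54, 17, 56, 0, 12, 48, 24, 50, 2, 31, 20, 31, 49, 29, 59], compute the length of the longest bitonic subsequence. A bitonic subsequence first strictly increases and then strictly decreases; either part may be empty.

7

Let inc[i] be the LIS ending at i and dec[i] the longest strictly decreasing subsequence starting at i. inc = [1, 1, 2, 2, 1, 3, 2, 4, 1, 2, 3, 3, 4, 2, 4, 3, 4, 5, 4, 6], dec = [4, 4, 5, 4, 2, 4, 3, 4, 1, 2, 3, 2, 3, 1, 2, 1, 2, 2, 1, 1].
max_i inc[i]+dec[i]−1 = 7, with one witness 33, 47, 54, 56, 50, 49, 29.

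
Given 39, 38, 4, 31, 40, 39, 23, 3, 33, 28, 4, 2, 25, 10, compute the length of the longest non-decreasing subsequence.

3

Scanning left to right, the best length ending at each element is: 39→1, 38→1, 4→1, 31→2, 40→3, 39→3, 23→2, 3→1, 33→3, 28→3, 4→2, 2→1, 25→3, 10→3.
So the longest non-decreasing subsequence has length 3, e.g. 4, 31, 40.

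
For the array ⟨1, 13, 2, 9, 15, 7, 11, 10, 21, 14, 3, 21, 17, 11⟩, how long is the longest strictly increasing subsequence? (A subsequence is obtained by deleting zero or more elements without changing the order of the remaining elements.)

Let dp[i] be the longest increasing subsequence ending at position i. Then dp = [1, 2, 2, 3, 4, 3, 4, 4, 5, 5, 3, 6, 6, 5].
The maximum is 6; one witness is 1, 2, 9, 11, 14, 21 at positions 1,3,4,7,10,12.

6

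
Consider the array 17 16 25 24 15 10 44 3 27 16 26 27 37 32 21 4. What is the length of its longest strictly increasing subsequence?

Let dp[i] be the longest increasing subsequence ending at position i. Then dp = [1, 1, 2, 2, 1, 1, 3, 1, 3, 2, 3, 4, 5, 5, 3, 2].
The maximum is 5; one witness is 17, 25, 26, 27, 37 at positions 1,3,11,12,13.

5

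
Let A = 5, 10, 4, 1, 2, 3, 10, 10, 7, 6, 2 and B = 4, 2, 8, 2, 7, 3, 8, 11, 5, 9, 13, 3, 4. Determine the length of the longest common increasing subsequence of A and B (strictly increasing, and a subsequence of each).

A longest common strictly increasing subsequence is 4, 7 (length 2); it appears in order in both A and B, and no longer such subsequence exists.

2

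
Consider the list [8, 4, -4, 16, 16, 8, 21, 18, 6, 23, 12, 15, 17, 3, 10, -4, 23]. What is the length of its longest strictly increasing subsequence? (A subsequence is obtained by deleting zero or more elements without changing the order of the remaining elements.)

6

Let dp[i] be the longest increasing subsequence ending at position i. Then dp = [1, 1, 1, 2, 2, 2, 3, 3, 2, 4, 3, 4, 5, 2, 3, 1, 6].
The maximum is 6; one witness is 4, 8, 12, 15, 17, 23 at positions 2,6,11,12,13,17.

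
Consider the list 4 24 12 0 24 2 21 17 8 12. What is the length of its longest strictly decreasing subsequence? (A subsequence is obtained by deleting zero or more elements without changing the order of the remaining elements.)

4

Let dp[i] be the longest decreasing subsequence ending at position i. Then dp = [1, 1, 2, 3, 1, 3, 2, 3, 4, 4].
The maximum is 4; one witness is 24, 21, 17, 8 at positions 2,7,8,9.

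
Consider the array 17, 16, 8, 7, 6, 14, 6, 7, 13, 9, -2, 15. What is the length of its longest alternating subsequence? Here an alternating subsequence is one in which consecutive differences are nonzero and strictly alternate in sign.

A longest alternating subsequence is 17, 8, 14, 6, 13, 9, 15 (positions 1,3,6,7,9,10,12); its 6 consecutive differences strictly alternate in sign, and length 7 is optimal.

7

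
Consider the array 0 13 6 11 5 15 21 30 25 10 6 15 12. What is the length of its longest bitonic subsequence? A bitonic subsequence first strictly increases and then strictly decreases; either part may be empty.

9

One longest bitonic subsequence is 0, 6, 11, 15, 21, 30, 25, 15, 12 (positions 1,3,4,6,7,8,9,12,13): it rises to 30 then falls. Length 9 is optimal.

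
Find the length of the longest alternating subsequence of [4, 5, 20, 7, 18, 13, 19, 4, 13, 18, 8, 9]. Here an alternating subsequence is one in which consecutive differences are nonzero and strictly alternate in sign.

10

Track the best alternating length ending on an up-step vs a down-step at each position: up/down = 1/1, 2/1, 2/1, 2/3, 4/3, 4/5, 6/3, 1/7, 8/7, 8/7, 8/9, 10/9.
The maximum over both is 10; one such subsequence is 4, 20, 7, 18, 13, 19, 4, 13, 8, 9.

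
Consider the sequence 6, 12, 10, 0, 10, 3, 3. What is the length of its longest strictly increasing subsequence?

Let dp[i] be the longest increasing subsequence ending at position i. Then dp = [1, 2, 2, 1, 2, 2, 2].
The maximum is 2; one witness is 6, 12 at positions 1,2.

2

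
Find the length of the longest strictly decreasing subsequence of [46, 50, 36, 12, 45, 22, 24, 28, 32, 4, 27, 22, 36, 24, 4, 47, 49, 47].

Let dp[i] be the longest decreasing subsequence ending at position i. Then dp = [1, 1, 2, 3, 2, 3, 3, 3, 3, 4, 4, 5, 3, 5, 6, 2, 2, 3].
The maximum is 6; one witness is 46, 36, 28, 27, 22, 4 at positions 1,3,8,11,12,15.

6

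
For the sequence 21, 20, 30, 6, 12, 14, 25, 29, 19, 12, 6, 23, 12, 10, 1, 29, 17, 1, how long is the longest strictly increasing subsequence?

One longest increasing subsequence is 6, 12, 14, 19, 23, 29 (positions 4,5,6,9,12,16), of length 6; no longer one exists.

6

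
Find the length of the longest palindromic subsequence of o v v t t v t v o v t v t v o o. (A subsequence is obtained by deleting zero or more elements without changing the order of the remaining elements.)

13

One longest palindromic subsequence is ovtvtvovtvtvo (positions 1,3,4,6,7,8,9,10,11,12,13,14,16); it reads the same forward and backward, and the interval DP gives dp[1][16] = 13.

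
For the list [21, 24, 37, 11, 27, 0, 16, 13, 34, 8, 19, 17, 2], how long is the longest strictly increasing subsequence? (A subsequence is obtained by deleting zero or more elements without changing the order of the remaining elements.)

4

Let dp[i] be the longest increasing subsequence ending at position i. Then dp = [1, 2, 3, 1, 3, 1, 2, 2, 4, 2, 3, 3, 2].
The maximum is 4; one witness is 21, 24, 27, 34 at positions 1,2,5,9.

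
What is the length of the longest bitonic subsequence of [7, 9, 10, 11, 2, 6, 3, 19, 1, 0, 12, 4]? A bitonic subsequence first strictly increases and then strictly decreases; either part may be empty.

Let inc[i] be the LIS ending at i and dec[i] the longest strictly decreasing subsequence starting at i. inc = [1, 2, 3, 4, 1, 2, 2, 5, 1, 1, 5, 3], dec = [5, 5, 5, 5, 3, 4, 3, 3, 2, 1, 2, 1].
max_i inc[i]+dec[i]−1 = 8, with one witness 7, 9, 10, 11, 6, 3, 1, 0.

8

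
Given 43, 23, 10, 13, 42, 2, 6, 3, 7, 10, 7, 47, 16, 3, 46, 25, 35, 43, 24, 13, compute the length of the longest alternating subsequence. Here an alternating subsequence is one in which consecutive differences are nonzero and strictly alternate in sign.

Track the best alternating length ending on an up-step vs a down-step at each position: up/down = 1/1, 1/2, 1/2, 3/2, 3/2, 1/4, 5/4, 5/6, 7/4, 7/4, 7/8, 9/1, 9/10, 5/10, 11/10, 11/12, 13/12, 13/12, 11/14, 11/14.
The maximum over both is 14; one such subsequence is 43, 10, 13, 2, 6, 3, 10, 7, 47, 16, 46, 25, 35, 24.

14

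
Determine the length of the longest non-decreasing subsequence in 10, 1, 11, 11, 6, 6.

3

Let dp[i] be the longest non-decreasing subsequence ending at position i. Then dp = [1, 1, 2, 3, 2, 3].
The maximum is 3; one witness is 10, 11, 11 at positions 1,3,4.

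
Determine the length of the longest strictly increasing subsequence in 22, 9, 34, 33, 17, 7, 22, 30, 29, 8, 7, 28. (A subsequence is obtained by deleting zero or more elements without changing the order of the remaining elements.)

4

Let dp[i] be the longest increasing subsequence ending at position i. Then dp = [1, 1, 2, 2, 2, 1, 3, 4, 4, 2, 1, 4].
The maximum is 4; one witness is 9, 17, 22, 30 at positions 2,5,7,8.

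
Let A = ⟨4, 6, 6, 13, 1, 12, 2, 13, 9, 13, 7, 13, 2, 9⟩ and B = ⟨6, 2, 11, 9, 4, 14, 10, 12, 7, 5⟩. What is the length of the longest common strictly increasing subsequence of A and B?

2

For each value that appears in both, track the longest common increasing run ending there.
The best achievable length is 2; one witness is 6, 9 (A-positions 2,9, B-positions 1,4).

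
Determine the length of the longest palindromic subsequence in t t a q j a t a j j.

One longest palindromic subsequence is jataj (positions 5,6,7,8,10); it reads the same forward and backward, and the interval DP gives dp[1][10] = 5.

5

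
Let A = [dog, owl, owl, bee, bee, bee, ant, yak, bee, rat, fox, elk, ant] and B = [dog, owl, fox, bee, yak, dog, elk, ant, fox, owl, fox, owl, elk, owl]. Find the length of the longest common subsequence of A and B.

Backtracking the LCS table gives one alignment: dog (A1,B1) → owl (A2,B2) → bee (A4,B4) → ant (A7,B8) → fox (A11,B11) → elk (A12,B13).
So the longest common subsequence has length 6.

6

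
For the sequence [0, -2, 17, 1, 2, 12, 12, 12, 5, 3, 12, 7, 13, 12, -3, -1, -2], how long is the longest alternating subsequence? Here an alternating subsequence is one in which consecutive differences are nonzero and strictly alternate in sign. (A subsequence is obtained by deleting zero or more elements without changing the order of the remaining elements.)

A longest alternating subsequence is 0, -2, 17, 1, 12, 5, 12, 7, 13, -3, -1, -2 (positions 1,2,3,4,6,9,11,12,13,15,16,17); its 11 consecutive differences strictly alternate in sign, and length 12 is optimal.

12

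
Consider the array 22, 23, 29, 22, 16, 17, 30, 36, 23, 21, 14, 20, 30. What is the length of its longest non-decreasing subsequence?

5

One longest non-decreasing subsequence is 22, 23, 29, 30, 36 (positions 1,2,3,7,8), of length 5; no longer one exists.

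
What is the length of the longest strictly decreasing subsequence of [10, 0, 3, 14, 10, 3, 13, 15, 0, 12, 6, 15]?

Scanning left to right, the best length ending at each element is: 10→1, 0→2, 3→2, 14→1, 10→2, 3→3, 13→2, 15→1, 0→4, 12→3, 6→4, 15→1.
So the longest decreasing subsequence has length 4, e.g. 14, 10, 3, 0.

4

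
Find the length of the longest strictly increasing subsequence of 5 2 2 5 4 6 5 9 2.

Let dp[i] be the longest increasing subsequence ending at position i. Then dp = [1, 1, 1, 2, 2, 3, 3, 4, 1].
The maximum is 4; one witness is 2, 5, 6, 9 at positions 2,4,6,8.

4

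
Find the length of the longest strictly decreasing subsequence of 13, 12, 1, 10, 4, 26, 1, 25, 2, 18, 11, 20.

5

Scanning left to right, the best length ending at each element is: 13→1, 12→2, 1→3, 10→3, 4→4, 26→1, 1→5, 25→2, 2→5, 18→3, 11→4, 20→3.
So the longest decreasing subsequence has length 5, e.g. 13, 12, 10, 4, 1.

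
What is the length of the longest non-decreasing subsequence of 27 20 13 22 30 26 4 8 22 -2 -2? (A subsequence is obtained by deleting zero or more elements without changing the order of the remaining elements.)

3

Let dp[i] be the longest non-decreasing subsequence ending at position i. Then dp = [1, 1, 1, 2, 3, 3, 1, 2, 3, 1, 2].
The maximum is 3; one witness is 20, 22, 30 at positions 2,4,5.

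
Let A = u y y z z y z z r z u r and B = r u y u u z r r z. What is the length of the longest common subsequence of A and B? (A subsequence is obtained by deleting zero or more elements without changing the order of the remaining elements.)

Backtracking the LCS table gives one alignment: u (A1,B2) → y (A2,B3) → z (A4,B6) → r (A9,B8) → z (A10,B9).
So the longest common subsequence has length 5.

5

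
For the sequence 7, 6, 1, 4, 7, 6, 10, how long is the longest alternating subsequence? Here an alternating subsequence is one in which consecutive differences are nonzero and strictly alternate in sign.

Track the best alternating length ending on an up-step vs a down-step at each position: up/down = 1/1, 1/2, 1/2, 3/2, 3/1, 3/4, 5/1.
The maximum over both is 5; one such subsequence is 7, 6, 7, 6, 10.

5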